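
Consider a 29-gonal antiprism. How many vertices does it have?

An antiprism on an n-gon has two n-gon caps and 2n triangles: V = 2·29 = 58, E = 4·29 = 116, F = 2·29 + 2 = 60.

58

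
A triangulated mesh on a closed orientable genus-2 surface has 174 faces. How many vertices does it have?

85

χ = 2 − 2·2 = -2, and every face is a triangle so 3F = 2E.
E = 3·174/2 = 261. Then V = -2 + E − F = -2 + 261 − 174 = 85.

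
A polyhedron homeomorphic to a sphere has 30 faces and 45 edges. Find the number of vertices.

Here V − E + F = 2.
V = 2 + E − F = 2 + 45 − 30 = 17.

17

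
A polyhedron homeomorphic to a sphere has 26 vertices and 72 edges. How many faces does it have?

Here V − E + F = 2.
F = 2 − V + E = 2 − 26 + 72 = 48.

48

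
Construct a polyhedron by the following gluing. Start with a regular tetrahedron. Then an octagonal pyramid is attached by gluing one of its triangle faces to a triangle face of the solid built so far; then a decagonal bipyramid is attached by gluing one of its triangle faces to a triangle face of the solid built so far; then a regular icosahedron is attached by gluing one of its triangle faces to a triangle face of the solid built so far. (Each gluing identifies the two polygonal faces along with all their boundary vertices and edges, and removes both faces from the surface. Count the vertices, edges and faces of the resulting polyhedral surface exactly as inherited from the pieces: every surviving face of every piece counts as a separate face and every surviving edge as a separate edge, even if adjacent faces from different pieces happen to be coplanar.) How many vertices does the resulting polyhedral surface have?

28

A regular tetrahedron: V=4, E=6, F=4.
Attach an octagonal pyramid (V=9, E=16, F=9) along a 3-gon: merge 3 vertices and 3 edges, delete both glued faces → V=10, E=19, F=11.
Attach a decagonal bipyramid (V=12, E=30, F=20) along a 3-gon: merge 3 vertices and 3 edges, delete both glued faces → V=19, E=46, F=29.
Attach a regular icosahedron (V=12, E=30, F=20) along a 3-gon: merge 3 vertices and 3 edges, delete both glued faces → V=28, E=73, F=47.
Check: V − E + F = 28 − 73 + 47 = 2.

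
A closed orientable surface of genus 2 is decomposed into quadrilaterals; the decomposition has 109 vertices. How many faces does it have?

111

χ = 2 − 2·2 = -2, and every face is a square so 4F = 2E.
V − E + F = -2 with E = 4F/2 gives 109 − (4/2 − 1)·F = -2, so F = 111 and E = 222.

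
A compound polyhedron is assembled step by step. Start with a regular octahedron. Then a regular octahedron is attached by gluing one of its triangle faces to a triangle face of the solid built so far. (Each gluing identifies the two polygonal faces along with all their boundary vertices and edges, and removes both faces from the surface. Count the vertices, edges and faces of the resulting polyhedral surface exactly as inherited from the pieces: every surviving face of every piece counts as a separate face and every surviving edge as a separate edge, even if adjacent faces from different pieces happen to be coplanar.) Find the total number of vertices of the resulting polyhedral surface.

9

A regular octahedron: V=6, E=12, F=8.
Attach a regular octahedron (V=6, E=12, F=8) along a 3-gon: merge 3 vertices and 3 edges, delete both glued faces → V=9, E=21, F=14.
Check: V − E + F = 9 − 21 + 14 = 2.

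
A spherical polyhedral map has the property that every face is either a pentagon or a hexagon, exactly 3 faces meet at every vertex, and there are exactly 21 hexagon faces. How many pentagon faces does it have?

Let x be the number of pentagons; then F = 21 + x.
Edge–face incidences: 2E = 6·21 + 5·x = 126 + 5x.
Every vertex has degree 3, so 3V = 2E.
Euler: V − E + F = 2 ⇒ (2E)/3 − E + (21 + x) = 2.
Multiply by 6: 2·(2E) − 3·(2E) + 6·(21 + x) = 12, i.e. 126 + 6x − (126 + 5x) = 12.
Collecting terms: x = 12.
Then 2E = 126 + 5·12 = 186, so E = 93, V = 2E/3 = 62, F = 21 + 12 = 33.

12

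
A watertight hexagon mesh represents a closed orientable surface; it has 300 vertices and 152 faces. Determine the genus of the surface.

3

Every face is a hexagon, so 2E = 6·152 = 912, giving E = 456.
χ = V − E + F = 300 − 456 + 152 = -4.
For a closed orientable surface χ = 2 − 2g, so g = (2 − (-4))/2 = 3.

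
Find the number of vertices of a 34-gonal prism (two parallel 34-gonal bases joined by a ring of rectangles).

A prism on an n-gon has two n-gon bases and n rectangular sides: V = 2·34 = 68, E = 3·34 = 102, F = 34 + 2 = 36.

68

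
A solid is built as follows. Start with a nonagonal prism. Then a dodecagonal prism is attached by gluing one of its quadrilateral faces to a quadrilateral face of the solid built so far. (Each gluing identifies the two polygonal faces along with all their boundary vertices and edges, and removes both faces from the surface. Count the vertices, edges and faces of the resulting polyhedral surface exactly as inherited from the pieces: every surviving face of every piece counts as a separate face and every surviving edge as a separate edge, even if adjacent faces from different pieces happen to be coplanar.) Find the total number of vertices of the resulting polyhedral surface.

A nonagonal prism: V=18, E=27, F=11.
Attach a dodecagonal prism (V=24, E=36, F=14) along a 4-gon: merge 4 vertices and 4 edges, delete both glued faces → V=38, E=59, F=23.
Check: V − E + F = 38 − 59 + 23 = 2.

38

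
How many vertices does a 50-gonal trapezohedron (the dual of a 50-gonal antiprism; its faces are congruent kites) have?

102

The n-trapezohedron (dual of the n-antiprism) has V = 2·50 + 2 = 102, E = 4·50 = 200, F = 2·50 = 100.
Check: V − E + F = 102 − 200 + 100 = 2.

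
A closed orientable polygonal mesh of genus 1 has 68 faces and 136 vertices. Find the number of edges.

204

For a closed orientable surface of genus 1, χ = 2 − 2·1 = 0.
E = V + F − (0) = 136 + 68 − (0) = 204.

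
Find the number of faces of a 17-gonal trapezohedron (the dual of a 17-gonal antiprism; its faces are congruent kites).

34

The n-trapezohedron (dual of the n-antiprism) has V = 2·17 + 2 = 36, E = 4·17 = 68, F = 2·17 = 34.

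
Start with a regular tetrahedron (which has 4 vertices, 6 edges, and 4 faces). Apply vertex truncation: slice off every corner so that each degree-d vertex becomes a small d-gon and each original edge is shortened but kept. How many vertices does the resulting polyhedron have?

Truncation replaces each original edge-end by a new vertex, so V′ = 2E = 12.
Each original edge survives, and each old vertex of degree d contributes d new edges; summing degrees gives Σd = 2E, so E′ = E + 2E = 3E = 18.
Each original face survives and each original vertex becomes one new face: F′ = F + V = 8.

12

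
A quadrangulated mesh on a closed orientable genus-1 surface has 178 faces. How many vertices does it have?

178

χ = 2 − 2·1 = 0, and every face is a square so 4F = 2E.
E = 4·178/2 = 356. Then V = 0 + E − F = 0 + 356 − 178 = 178.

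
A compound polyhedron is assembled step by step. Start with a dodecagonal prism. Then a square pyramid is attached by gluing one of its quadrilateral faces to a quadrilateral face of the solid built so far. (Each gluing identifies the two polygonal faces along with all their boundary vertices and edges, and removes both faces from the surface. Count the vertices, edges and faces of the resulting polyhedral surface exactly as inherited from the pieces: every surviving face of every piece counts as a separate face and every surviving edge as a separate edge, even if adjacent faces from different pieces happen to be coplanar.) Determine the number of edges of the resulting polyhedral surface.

A dodecagonal prism: V=24, E=36, F=14.
Attach a square pyramid (V=5, E=8, F=5) along a 4-gon: merge 4 vertices and 4 edges, delete both glued faces → V=25, E=40, F=17.
Check: V − E + F = 25 − 40 + 17 = 2.

40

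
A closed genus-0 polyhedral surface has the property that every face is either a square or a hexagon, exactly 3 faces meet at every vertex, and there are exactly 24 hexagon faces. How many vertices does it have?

56

Let x be the number of squares; then F = 24 + x.
Edge–face incidences: 2E = 6·24 + 4·x = 144 + 4x.
Every vertex has degree 3, so 3V = 2E.
Euler: V − E + F = 2 ⇒ (2E)/3 − E + (24 + x) = 2.
Multiply by 6: 2·(2E) − 3·(2E) + 6·(24 + x) = 12, i.e. 144 + 6x − (144 + 4x) = 12.
Collecting terms: 2x = 12, so x = 6.
Then 2E = 144 + 4·6 = 168, so E = 84, V = 2E/3 = 56, F = 24 + 6 = 30.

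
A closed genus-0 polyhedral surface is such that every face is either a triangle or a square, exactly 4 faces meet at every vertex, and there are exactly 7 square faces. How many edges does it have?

Let x be the number of triangles; then F = 7 + x.
Edge–face incidences: 2E = 4·7 + 3·x = 28 + 3x.
Every vertex has degree 4, so 4V = 2E.
Euler: V − E + F = 2 ⇒ (2E)/4 − E + (7 + x) = 2.
Multiply by 8: 2·(2E) − 4·(2E) + 8·(7 + x) = 16, i.e. 56 + 8x − 2·(28 + 3x) = 16.
Collecting terms: 2x = 16, so x = 8.
Then 2E = 28 + 3·8 = 52, so E = 26, V = 2E/4 = 13, F = 7 + 8 = 15.

26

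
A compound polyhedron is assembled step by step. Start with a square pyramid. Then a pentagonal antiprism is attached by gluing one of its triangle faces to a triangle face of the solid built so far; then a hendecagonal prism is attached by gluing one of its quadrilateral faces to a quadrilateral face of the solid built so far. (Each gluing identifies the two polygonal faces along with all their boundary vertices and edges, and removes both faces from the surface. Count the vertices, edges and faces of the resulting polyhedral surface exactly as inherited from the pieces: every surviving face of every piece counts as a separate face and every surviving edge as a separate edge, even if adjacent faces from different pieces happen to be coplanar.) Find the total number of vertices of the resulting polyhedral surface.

30

A square pyramid: V=5, E=8, F=5.
Attach a pentagonal antiprism (V=10, E=20, F=12) along a 3-gon: merge 3 vertices and 3 edges, delete both glued faces → V=12, E=25, F=15.
Attach a hendecagonal prism (V=22, E=33, F=13) along a 4-gon: merge 4 vertices and 4 edges, delete both glued faces → V=30, E=54, F=26.
Check: V − E + F = 30 − 54 + 26 = 2.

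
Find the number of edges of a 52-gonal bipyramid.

A bipyramid over an n-gon has 2n triangular faces and n + 2 vertices: V = 52 + 2 = 54, E = 3·52 = 156, F = 2·52 = 104.

156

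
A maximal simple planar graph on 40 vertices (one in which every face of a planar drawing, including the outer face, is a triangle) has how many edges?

In a plane triangulation 3F = 2E and V − E + F = 2, so E = 3V − 6 = 3·40 − 6 = 114.

114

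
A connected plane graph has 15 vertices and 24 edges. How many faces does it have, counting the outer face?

11

Euler's formula for a connected plane graph: V − E + F = 2, so F = 2 − 15 + 24 = 11.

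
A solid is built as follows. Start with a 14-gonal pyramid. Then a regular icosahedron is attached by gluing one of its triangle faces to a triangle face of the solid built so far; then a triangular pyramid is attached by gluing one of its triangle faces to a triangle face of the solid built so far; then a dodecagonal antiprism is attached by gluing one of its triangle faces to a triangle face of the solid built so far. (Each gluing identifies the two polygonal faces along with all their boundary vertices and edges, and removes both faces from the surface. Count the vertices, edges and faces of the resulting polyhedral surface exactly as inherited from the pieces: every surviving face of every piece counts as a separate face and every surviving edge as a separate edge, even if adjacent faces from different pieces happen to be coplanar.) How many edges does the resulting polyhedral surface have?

A 14-gonal pyramid: V=15, E=28, F=15.
Attach a regular icosahedron (V=12, E=30, F=20) along a 3-gon: merge 3 vertices and 3 edges, delete both glued faces → V=24, E=55, F=33.
Attach a triangular pyramid (V=4, E=6, F=4) along a 3-gon: merge 3 vertices and 3 edges, delete both glued faces → V=25, E=58, F=35.
Attach a dodecagonal antiprism (V=24, E=48, F=26) along a 3-gon: merge 3 vertices and 3 edges, delete both glued faces → V=46, E=103, F=59.
Check: V − E + F = 46 − 103 + 59 = 2.

103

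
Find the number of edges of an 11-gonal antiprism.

44

An antiprism on an n-gon has two n-gon caps and 2n triangles: V = 2·11 = 22, E = 4·11 = 44, F = 2·11 + 2 = 24.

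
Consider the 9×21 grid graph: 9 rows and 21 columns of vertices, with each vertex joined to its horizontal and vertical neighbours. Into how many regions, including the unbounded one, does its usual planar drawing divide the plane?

161

The grid has V = 9·21 = 189 vertices and E = 9·20 + 21·8 = 348 edges.
F = 2 − V + E = 2 − 189 + 348 = 161.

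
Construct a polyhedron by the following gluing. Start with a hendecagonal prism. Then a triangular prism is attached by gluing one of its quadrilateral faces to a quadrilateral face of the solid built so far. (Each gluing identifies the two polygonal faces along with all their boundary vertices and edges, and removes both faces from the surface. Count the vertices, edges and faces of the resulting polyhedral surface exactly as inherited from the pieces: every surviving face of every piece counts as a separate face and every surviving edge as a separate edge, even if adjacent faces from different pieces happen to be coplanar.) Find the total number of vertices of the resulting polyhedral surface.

A hendecagonal prism: V=22, E=33, F=13.
Attach a triangular prism (V=6, E=9, F=5) along a 4-gon: merge 4 vertices and 4 edges, delete both glued faces → V=24, E=38, F=16.
Check: V − E + F = 24 − 38 + 16 = 2.

24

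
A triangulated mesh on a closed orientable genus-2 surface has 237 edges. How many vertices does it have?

χ = 2 − 2·2 = -2, and every face is a triangle so 3F = 2E.
F = 2E/3 = 158. Then V = -2 + E − F = -2 + 237 − 158 = 77.

77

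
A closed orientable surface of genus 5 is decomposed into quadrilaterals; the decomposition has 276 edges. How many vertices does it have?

χ = 2 − 2·5 = -8, and every face is a square so 4F = 2E.
F = 2E/4 = 138. Then V = -8 + E − F = -8 + 276 − 138 = 130.

130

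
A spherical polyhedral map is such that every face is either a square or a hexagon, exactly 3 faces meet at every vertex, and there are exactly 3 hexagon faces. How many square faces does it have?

Let x be the number of squares; then F = 3 + x.
Edge–face incidences: 2E = 6·3 + 4·x = 18 + 4x.
Every vertex has degree 3, so 3V = 2E.
Euler: V − E + F = 2 ⇒ (2E)/3 − E + (3 + x) = 2.
Multiply by 6: 2·(2E) − 3·(2E) + 6·(3 + x) = 12, i.e. 18 + 6x − (18 + 4x) = 12.
Collecting terms: 2x = 12, so x = 6.
Then 2E = 18 + 4·6 = 42, so E = 21, V = 2E/3 = 14, F = 3 + 6 = 9.

6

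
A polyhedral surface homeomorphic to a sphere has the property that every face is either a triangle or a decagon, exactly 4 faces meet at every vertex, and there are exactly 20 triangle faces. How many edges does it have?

40

Let x be the number of decagons; then F = 20 + x.
Edge–face incidences: 2E = 3·20 + 10·x = 60 + 10x.
Every vertex has degree 4, so 4V = 2E.
Euler: V − E + F = 2 ⇒ (2E)/4 − E + (20 + x) = 2.
Multiply by 8: 2·(2E) − 4·(2E) + 8·(20 + x) = 16, i.e. 160 + 8x − 2·(60 + 10x) = 16.
Collecting terms: −12x + 40 = 16, so −12x = −24, so x = 2.
Then 2E = 60 + 10·2 = 80, so E = 40, V = 2E/4 = 20, F = 20 + 2 = 22.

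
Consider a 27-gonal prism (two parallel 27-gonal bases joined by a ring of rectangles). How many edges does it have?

81

A prism on an n-gon has two n-gon bases and n rectangular sides: V = 2·27 = 54, E = 3·27 = 81, F = 27 + 2 = 29.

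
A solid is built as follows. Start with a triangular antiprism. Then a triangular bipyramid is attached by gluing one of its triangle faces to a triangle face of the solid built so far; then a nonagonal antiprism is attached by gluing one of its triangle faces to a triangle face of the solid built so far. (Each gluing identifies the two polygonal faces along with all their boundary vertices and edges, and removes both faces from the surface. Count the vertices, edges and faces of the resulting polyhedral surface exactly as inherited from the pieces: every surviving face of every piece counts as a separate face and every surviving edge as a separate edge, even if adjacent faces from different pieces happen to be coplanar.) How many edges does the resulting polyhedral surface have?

A triangular antiprism: V=6, E=12, F=8.
Attach a triangular bipyramid (V=5, E=9, F=6) along a 3-gon: merge 3 vertices and 3 edges, delete both glued faces → V=8, E=18, F=12.
Attach a nonagonal antiprism (V=18, E=36, F=20) along a 3-gon: merge 3 vertices and 3 edges, delete both glued faces → V=23, E=51, F=30.
Check: V − E + F = 23 − 51 + 30 = 2.

51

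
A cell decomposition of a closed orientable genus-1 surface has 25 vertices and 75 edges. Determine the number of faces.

For a closed orientable surface of genus 1, χ = 2 − 2·1 = 0.
F = 0 − V + E = 0 − 25 + 75 = 50.

50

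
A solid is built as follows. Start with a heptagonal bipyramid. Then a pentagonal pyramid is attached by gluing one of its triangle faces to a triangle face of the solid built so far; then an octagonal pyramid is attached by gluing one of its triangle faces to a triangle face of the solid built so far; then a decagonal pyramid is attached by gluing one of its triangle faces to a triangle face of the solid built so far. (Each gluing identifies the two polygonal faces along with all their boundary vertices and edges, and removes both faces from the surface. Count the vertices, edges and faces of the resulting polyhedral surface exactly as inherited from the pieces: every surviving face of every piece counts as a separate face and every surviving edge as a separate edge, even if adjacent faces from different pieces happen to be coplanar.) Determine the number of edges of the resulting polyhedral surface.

A heptagonal bipyramid: V=9, E=21, F=14.
Attach a pentagonal pyramid (V=6, E=10, F=6) along a 3-gon: merge 3 vertices and 3 edges, delete both glued faces → V=12, E=28, F=18.
Attach an octagonal pyramid (V=9, E=16, F=9) along a 3-gon: merge 3 vertices and 3 edges, delete both glued faces → V=18, E=41, F=25.
Attach a decagonal pyramid (V=11, E=20, F=11) along a 3-gon: merge 3 vertices and 3 edges, delete both glued faces → V=26, E=58, F=34.
Check: V − E + F = 26 − 58 + 34 = 2.

58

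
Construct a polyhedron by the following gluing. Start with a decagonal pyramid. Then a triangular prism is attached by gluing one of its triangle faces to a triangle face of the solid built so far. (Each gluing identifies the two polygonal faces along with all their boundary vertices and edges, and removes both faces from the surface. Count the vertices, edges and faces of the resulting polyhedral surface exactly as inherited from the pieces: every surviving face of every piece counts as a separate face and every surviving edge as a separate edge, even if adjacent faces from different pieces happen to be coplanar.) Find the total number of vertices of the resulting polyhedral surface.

A decagonal pyramid: V=11, E=20, F=11.
Attach a triangular prism (V=6, E=9, F=5) along a 3-gon: merge 3 vertices and 3 edges, delete both glued faces → V=14, E=26, F=14.
Check: V − E + F = 14 − 26 + 14 = 2.

14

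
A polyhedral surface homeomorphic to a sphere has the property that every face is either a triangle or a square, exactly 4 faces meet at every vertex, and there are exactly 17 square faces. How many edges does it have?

Let x be the number of triangles; then F = 17 + x.
Edge–face incidences: 2E = 4·17 + 3·x = 68 + 3x.
Every vertex has degree 4, so 4V = 2E.
Euler: V − E + F = 2 ⇒ (2E)/4 − E + (17 + x) = 2.
Multiply by 8: 2·(2E) − 4·(2E) + 8·(17 + x) = 16, i.e. 136 + 8x − 2·(68 + 3x) = 16.
Collecting terms: 2x = 16, so x = 8.
Then 2E = 68 + 3·8 = 92, so E = 46, V = 2E/4 = 23, F = 17 + 8 = 25.

46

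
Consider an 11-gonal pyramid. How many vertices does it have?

12

A pyramid on an n-gon base has one n-gon and n triangles: V = 11 + 1 = 12, E = 2·11 = 22, F = 11 + 1 = 12.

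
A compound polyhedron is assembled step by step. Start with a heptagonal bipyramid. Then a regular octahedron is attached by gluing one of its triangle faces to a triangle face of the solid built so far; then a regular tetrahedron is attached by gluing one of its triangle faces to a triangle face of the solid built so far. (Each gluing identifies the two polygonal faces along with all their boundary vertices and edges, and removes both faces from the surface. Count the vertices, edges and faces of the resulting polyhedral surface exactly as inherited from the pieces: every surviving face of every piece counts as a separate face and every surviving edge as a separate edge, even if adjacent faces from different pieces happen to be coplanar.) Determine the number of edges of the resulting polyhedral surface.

33

A heptagonal bipyramid: V=9, E=21, F=14.
Attach a regular octahedron (V=6, E=12, F=8) along a 3-gon: merge 3 vertices and 3 edges, delete both glued faces → V=12, E=30, F=20.
Attach a regular tetrahedron (V=4, E=6, F=4) along a 3-gon: merge 3 vertices and 3 edges, delete both glued faces → V=13, E=33, F=22.
Check: V − E + F = 13 − 33 + 22 = 2.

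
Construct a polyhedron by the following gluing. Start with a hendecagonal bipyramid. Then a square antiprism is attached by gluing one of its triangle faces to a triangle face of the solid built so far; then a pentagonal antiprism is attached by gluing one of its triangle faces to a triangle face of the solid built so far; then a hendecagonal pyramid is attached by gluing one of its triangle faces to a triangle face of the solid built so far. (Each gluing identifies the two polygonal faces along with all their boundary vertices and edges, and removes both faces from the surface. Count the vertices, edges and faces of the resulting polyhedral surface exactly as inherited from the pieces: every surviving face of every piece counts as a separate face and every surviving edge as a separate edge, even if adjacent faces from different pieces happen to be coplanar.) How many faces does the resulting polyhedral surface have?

A hendecagonal bipyramid: V=13, E=33, F=22.
Attach a square antiprism (V=8, E=16, F=10) along a 3-gon: merge 3 vertices and 3 edges, delete both glued faces → V=18, E=46, F=30.
Attach a pentagonal antiprism (V=10, E=20, F=12) along a 3-gon: merge 3 vertices and 3 edges, delete both glued faces → V=25, E=63, F=40.
Attach a hendecagonal pyramid (V=12, E=22, F=12) along a 3-gon: merge 3 vertices and 3 edges, delete both glued faces → V=34, E=82, F=50.
Check: V − E + F = 34 − 82 + 50 = 2.

50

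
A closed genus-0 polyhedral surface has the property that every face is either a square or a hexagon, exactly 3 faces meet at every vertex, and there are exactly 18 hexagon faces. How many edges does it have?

66

Let x be the number of squares; then F = 18 + x.
Edge–face incidences: 2E = 6·18 + 4·x = 108 + 4x.
Every vertex has degree 3, so 3V = 2E.
Euler: V − E + F = 2 ⇒ (2E)/3 − E + (18 + x) = 2.
Multiply by 6: 2·(2E) − 3·(2E) + 6·(18 + x) = 12, i.e. 108 + 6x − (108 + 4x) = 12.
Collecting terms: 2x = 12, so x = 6.
Then 2E = 108 + 4·6 = 132, so E = 66, V = 2E/3 = 44, F = 18 + 6 = 24.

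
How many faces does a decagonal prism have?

A prism on an n-gon has two n-gon bases and n rectangular sides: V = 2·10 = 20, E = 3·10 = 30, F = 10 + 2 = 12.

12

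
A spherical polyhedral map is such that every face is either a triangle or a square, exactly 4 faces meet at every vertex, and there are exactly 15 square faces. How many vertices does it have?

21

Let x be the number of triangles; then F = 15 + x.
Edge–face incidences: 2E = 4·15 + 3·x = 60 + 3x.
Every vertex has degree 4, so 4V = 2E.
Euler: V − E + F = 2 ⇒ (2E)/4 − E + (15 + x) = 2.
Multiply by 8: 2·(2E) − 4·(2E) + 8·(15 + x) = 16, i.e. 120 + 8x − 2·(60 + 3x) = 16.
Collecting terms: 2x = 16, so x = 8.
Then 2E = 60 + 3·8 = 84, so E = 42, V = 2E/4 = 21, F = 15 + 8 = 23.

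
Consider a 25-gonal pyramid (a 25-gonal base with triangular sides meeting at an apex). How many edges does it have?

50

A pyramid on an n-gon base has one n-gon and n triangles: V = 25 + 1 = 26, E = 2·25 = 50, F = 25 + 1 = 26.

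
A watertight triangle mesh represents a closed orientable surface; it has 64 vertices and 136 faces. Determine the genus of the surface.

3

Every face is a triangle, so 2E = 3·136 = 408, giving E = 204.
χ = V − E + F = 64 − 204 + 136 = -4.
For a closed orientable surface χ = 2 − 2g, so g = (2 − (-4))/2 = 3.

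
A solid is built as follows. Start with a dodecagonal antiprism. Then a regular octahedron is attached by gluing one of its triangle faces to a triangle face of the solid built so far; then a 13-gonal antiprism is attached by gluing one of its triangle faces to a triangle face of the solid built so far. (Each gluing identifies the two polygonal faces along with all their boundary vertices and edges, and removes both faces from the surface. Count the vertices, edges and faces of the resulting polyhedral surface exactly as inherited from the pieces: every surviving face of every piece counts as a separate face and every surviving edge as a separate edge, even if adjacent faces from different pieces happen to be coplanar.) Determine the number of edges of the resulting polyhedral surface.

106

A dodecagonal antiprism: V=24, E=48, F=26.
Attach a regular octahedron (V=6, E=12, F=8) along a 3-gon: merge 3 vertices and 3 edges, delete both glued faces → V=27, E=57, F=32.
Attach a 13-gonal antiprism (V=26, E=52, F=28) along a 3-gon: merge 3 vertices and 3 edges, delete both glued faces → V=50, E=106, F=58.
Check: V − E + F = 50 − 106 + 58 = 2.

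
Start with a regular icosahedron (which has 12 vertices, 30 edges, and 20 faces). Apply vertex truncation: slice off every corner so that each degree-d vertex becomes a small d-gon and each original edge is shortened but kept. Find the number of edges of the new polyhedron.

90

Truncation replaces each original edge-end by a new vertex, so V′ = 2E = 60.
Each original edge survives, and each old vertex of degree d contributes d new edges; summing degrees gives Σd = 2E, so E′ = E + 2E = 3E = 90.
Each original face survives and each original vertex becomes one new face: F′ = F + V = 32.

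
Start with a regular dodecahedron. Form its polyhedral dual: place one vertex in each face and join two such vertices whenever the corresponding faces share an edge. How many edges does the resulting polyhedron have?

The base solid has V = 20, E = 30, F = 12.
The dual swaps V and F and preserves E: V′ = F = 12, E′ = E = 30, F′ = V = 20.

30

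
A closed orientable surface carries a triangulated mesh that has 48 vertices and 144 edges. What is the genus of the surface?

Every face is a triangle and each edge borders two faces, so 3F = 2·144, giving F = 96.
χ = V − E + F = 48 − 144 + 96 = 0.
For a closed orientable surface χ = 2 − 2g, so g = (2 − (0))/2 = 1.

1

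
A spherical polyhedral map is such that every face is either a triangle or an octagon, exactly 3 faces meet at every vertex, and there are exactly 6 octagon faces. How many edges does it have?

Let x be the number of triangles; then F = 6 + x.
Edge–face incidences: 2E = 8·6 + 3·x = 48 + 3x.
Every vertex has degree 3, so 3V = 2E.
Euler: V − E + F = 2 ⇒ (2E)/3 − E + (6 + x) = 2.
Multiply by 6: 2·(2E) − 3·(2E) + 6·(6 + x) = 12, i.e. 36 + 6x − (48 + 3x) = 12.
Collecting terms: 3x − 12 = 12, so 3x = 24, so x = 8.
Then 2E = 48 + 3·8 = 72, so E = 36, V = 2E/3 = 24, F = 6 + 8 = 14.

36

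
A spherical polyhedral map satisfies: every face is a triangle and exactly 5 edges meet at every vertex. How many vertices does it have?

Each face has 3 edges and each edge borders two faces, so 2E = 3F.
Each vertex has degree 5, so 5V = 2E and hence V = 3F/5.
Euler: V − E + F = 2 ⇒ (3F/5) − (3F/2) + F = 2.
Multiply by 10: (6 − 15 + 10)F = 20, i.e. 1F = 20.
So F = 20, E = 3·20/2 = 30, V = 3·20/5 = 12.

12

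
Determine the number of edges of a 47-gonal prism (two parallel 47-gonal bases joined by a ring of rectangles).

A prism on an n-gon has two n-gon bases and n rectangular sides: V = 2·47 = 94, E = 3·47 = 141, F = 47 + 2 = 49.
Check: V − E + F = 94 − 141 + 49 = 2.

141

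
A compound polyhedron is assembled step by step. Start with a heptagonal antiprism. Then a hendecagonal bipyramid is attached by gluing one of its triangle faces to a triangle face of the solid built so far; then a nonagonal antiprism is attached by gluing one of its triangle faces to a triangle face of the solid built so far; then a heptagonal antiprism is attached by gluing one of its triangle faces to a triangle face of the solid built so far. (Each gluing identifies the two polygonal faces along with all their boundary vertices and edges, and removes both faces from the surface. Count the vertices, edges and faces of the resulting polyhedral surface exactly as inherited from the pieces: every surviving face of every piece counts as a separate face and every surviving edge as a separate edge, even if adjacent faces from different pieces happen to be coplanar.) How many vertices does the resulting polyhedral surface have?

A heptagonal antiprism: V=14, E=28, F=16.
Attach a hendecagonal bipyramid (V=13, E=33, F=22) along a 3-gon: merge 3 vertices and 3 edges, delete both glued faces → V=24, E=58, F=36.
Attach a nonagonal antiprism (V=18, E=36, F=20) along a 3-gon: merge 3 vertices and 3 edges, delete both glued faces → V=39, E=91, F=54.
Attach a heptagonal antiprism (V=14, E=28, F=16) along a 3-gon: merge 3 vertices and 3 edges, delete both glued faces → V=50, E=116, F=68.
Check: V − E + F = 50 − 116 + 68 = 2.

50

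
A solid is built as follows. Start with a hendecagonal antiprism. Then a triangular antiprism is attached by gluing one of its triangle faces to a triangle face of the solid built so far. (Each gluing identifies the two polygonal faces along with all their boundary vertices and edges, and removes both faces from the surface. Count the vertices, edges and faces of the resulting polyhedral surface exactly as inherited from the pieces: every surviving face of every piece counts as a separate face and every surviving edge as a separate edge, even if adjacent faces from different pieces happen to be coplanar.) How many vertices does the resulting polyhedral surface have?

25

A hendecagonal antiprism: V=22, E=44, F=24.
Attach a triangular antiprism (V=6, E=12, F=8) along a 3-gon: merge 3 vertices and 3 edges, delete both glued faces → V=25, E=53, F=30.
Check: V − E + F = 25 − 53 + 30 = 2.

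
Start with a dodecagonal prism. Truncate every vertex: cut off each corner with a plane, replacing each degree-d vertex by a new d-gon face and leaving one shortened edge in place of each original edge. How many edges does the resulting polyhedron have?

The base solid has V = 24, E = 36, F = 14.
Truncation replaces each original edge-end by a new vertex, so V′ = 2E = 72.
Each original edge survives, and each old vertex of degree d contributes d new edges; summing degrees gives Σd = 2E, so E′ = E + 2E = 3E = 108.
Each original face survives and each original vertex becomes one new face: F′ = F + V = 38.

108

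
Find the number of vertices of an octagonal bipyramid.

10

A bipyramid over an n-gon has 2n triangular faces and n + 2 vertices: V = 8 + 2 = 10, E = 3·8 = 24, F = 2·8 = 16.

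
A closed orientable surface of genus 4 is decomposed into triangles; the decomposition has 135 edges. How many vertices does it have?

χ = 2 − 2·4 = -6, and every face is a triangle so 3F = 2E.
F = 2E/3 = 90. Then V = -6 + E − F = -6 + 135 − 90 = 39.

39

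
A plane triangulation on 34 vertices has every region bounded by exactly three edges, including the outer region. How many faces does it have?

64

In a plane triangulation 3F = 2E and V − E + F = 2, so F = 2V − 4 = 2·34 − 4 = 64.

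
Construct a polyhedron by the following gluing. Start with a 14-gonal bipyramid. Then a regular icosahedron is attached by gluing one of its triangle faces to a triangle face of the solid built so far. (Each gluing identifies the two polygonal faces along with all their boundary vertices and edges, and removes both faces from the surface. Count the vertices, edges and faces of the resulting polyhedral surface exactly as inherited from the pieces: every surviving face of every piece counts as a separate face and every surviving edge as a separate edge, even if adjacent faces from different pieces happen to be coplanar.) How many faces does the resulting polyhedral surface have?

A 14-gonal bipyramid: V=16, E=42, F=28.
Attach a regular icosahedron (V=12, E=30, F=20) along a 3-gon: merge 3 vertices and 3 edges, delete both glued faces → V=25, E=69, F=46.
Check: V − E + F = 25 − 69 + 46 = 2.

46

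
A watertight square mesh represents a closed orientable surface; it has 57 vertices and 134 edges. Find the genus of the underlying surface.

Every face is a square and each edge borders two faces, so 4F = 2·134, giving F = 67.
χ = V − E + F = 57 − 134 + 67 = -10.
For a closed orientable surface χ = 2 − 2g, so g = (2 − (-10))/2 = 6.

6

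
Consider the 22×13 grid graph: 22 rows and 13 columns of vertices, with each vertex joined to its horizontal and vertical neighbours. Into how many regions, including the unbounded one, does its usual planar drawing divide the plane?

The grid has V = 22·13 = 286 vertices and E = 22·12 + 13·21 = 537 edges.
F = 2 − V + E = 2 − 286 + 537 = 253.

253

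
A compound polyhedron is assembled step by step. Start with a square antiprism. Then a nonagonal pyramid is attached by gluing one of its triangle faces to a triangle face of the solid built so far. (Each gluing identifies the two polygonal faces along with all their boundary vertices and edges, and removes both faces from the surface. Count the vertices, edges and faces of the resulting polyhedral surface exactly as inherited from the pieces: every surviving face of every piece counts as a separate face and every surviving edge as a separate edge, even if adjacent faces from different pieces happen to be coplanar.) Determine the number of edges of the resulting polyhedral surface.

A square antiprism: V=8, E=16, F=10.
Attach a nonagonal pyramid (V=10, E=18, F=10) along a 3-gon: merge 3 vertices and 3 edges, delete both glued faces → V=15, E=31, F=18.
Check: V − E + F = 15 − 31 + 18 = 2.

31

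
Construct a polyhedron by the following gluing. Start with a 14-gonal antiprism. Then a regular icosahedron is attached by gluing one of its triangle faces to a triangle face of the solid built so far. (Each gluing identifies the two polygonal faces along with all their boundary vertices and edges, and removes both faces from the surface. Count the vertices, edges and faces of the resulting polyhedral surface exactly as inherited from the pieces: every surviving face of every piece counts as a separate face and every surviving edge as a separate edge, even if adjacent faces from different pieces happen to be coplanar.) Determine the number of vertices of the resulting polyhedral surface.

37

A 14-gonal antiprism: V=28, E=56, F=30.
Attach a regular icosahedron (V=12, E=30, F=20) along a 3-gon: merge 3 vertices and 3 edges, delete both glued faces → V=37, E=83, F=48.
Check: V − E + F = 37 − 83 + 48 = 2.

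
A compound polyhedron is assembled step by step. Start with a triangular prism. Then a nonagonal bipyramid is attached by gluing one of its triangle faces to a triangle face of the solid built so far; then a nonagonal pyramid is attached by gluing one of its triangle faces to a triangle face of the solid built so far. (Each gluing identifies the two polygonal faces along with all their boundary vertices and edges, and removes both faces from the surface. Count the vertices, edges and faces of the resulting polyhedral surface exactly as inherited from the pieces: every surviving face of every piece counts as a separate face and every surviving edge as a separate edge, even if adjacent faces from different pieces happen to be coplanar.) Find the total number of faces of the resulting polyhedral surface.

A triangular prism: V=6, E=9, F=5.
Attach a nonagonal bipyramid (V=11, E=27, F=18) along a 3-gon: merge 3 vertices and 3 edges, delete both glued faces → V=14, E=33, F=21.
Attach a nonagonal pyramid (V=10, E=18, F=10) along a 3-gon: merge 3 vertices and 3 edges, delete both glued faces → V=21, E=48, F=29.
Check: V − E + F = 21 − 48 + 29 = 2.

29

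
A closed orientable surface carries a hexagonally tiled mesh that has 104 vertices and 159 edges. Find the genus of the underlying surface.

Every face is a hexagon and each edge borders two faces, so 6F = 2·159, giving F = 53.
χ = V − E + F = 104 − 159 + 53 = -2.
For a closed orientable surface χ = 2 − 2g, so g = (2 − (-2))/2 = 2.

2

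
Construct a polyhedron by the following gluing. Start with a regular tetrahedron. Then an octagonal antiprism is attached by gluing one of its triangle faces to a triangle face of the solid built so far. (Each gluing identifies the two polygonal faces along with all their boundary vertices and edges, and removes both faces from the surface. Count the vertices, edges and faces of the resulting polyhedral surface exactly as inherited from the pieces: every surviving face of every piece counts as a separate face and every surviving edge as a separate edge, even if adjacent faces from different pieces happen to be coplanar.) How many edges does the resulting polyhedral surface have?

A regular tetrahedron: V=4, E=6, F=4.
Attach an octagonal antiprism (V=16, E=32, F=18) along a 3-gon: merge 3 vertices and 3 edges, delete both glued faces → V=17, E=35, F=20.
Check: V − E + F = 17 − 35 + 20 = 2.

35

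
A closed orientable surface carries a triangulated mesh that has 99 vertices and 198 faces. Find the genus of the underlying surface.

Every face is a triangle, so 2E = 3·198 = 594, giving E = 297.
χ = V − E + F = 99 − 297 + 198 = 0.
For a closed orientable surface χ = 2 − 2g, so g = (2 − (0))/2 = 1.

1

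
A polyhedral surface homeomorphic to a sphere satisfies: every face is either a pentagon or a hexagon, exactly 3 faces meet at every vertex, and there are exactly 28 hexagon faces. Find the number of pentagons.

Let x be the number of pentagons; then F = 28 + x.
Edge–face incidences: 2E = 6·28 + 5·x = 168 + 5x.
Every vertex has degree 3, so 3V = 2E.
Euler: V − E + F = 2 ⇒ (2E)/3 − E + (28 + x) = 2.
Multiply by 6: 2·(2E) − 3·(2E) + 6·(28 + x) = 12, i.e. 168 + 6x − (168 + 5x) = 12.
Collecting terms: x = 12.
Then 2E = 168 + 5·12 = 228, so E = 114, V = 2E/3 = 76, F = 28 + 12 = 40.

12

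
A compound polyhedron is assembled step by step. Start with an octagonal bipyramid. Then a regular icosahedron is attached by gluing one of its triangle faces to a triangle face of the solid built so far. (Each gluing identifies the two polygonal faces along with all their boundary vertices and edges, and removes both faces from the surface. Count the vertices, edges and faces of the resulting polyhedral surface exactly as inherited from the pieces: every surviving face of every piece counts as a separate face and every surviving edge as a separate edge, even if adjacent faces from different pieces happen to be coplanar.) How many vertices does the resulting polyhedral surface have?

19

An octagonal bipyramid: V=10, E=24, F=16.
Attach a regular icosahedron (V=12, E=30, F=20) along a 3-gon: merge 3 vertices and 3 edges, delete both glued faces → V=19, E=51, F=34.
Check: V − E + F = 19 − 51 + 34 = 2.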